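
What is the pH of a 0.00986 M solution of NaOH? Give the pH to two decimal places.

pH = 11.99

NaOH is a strong base; [OH-] = 0.00986 M.
pOH = -log(0.00986) = 2.01
pH = 14.00 - 2.01 = 11.99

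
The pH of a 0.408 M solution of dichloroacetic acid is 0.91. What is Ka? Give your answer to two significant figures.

Ka = 5.3 × 10^-2

[H+] = 10^(-0.91) = 1.23 × 10^-1 M
At equilibrium [HA] = 0.408 − 1.23 × 10^-1 = 2.85 × 10^-1 M
Ka = [H+][A-]/[HA] = (1.23 × 10^-1)² / 2.85 × 10^-1 = 5.3 × 10^-2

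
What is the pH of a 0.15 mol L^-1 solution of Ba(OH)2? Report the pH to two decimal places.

pH = 13.48

Ba(OH)2 is a strong base (each formula unit releases 2 OH-); [OH-] = 0.3 M.
pOH = -log(0.3) = 0.52
pH = 14.00 - 0.52 = 13.48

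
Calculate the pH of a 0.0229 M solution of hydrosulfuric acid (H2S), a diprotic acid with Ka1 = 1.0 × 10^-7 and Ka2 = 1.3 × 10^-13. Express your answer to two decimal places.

Since Ka1 ≫ Ka2, the first ionization dominates [H+].
Ka1 = x²/(0.0229 − x) = 1.0 × 10^-7
x ≈ √(1.0 × 10^-7 × 0.0229) = 4.79 × 10^-5 M
pH = −log(4.79 × 10^-5) = 4.32

pH = 4.32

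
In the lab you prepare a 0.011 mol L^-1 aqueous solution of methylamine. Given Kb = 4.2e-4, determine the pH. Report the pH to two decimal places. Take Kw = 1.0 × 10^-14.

pH = 11.29

CH3NH2 + H2O ⇌ CH3NH3+ + OH-
Let x = [OH-] at equilibrium. Kb = x²/(0.011 − x).
Here C₀/Kb ≈ 26.2, so the small-x approximation fails. Use the quadratic:
x = (−Kb + √(Kb² + 4·Kb·C₀))/2 = 1.95 × 10^-3 M
pOH = 2.71, so pH = 14.00 − pOH = 11.29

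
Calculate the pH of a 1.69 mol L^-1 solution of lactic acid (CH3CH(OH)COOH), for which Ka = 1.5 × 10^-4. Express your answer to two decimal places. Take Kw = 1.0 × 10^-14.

pH = 1.80

CH3CH(OH)COOH ⇌ CH3CH(OH)COO- + H+
Let x = [H+] at equilibrium. Ka = x²/(1.69 − x).
Neglecting x in the denominator: x = √(1.5 × 10^-4 × 1.69) = 1.59 × 10^-2 M
pH = −log[H+] = −log(1.59 × 10^-2) = 1.80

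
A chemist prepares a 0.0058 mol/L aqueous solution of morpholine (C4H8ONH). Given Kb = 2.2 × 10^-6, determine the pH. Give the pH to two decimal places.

pH = 10.05

C4H8ONH + H2O ⇌ C4H8ONH2+ + OH-
Kb = x²/(0.0058 − x) = 2.2 × 10^-6
Assume x ≪ 0.0058: x ≈ √(2.2 × 10^-6 × 0.0058) = 1.13 × 10^-4 M
pOH = −log(1.13 × 10^-4) = 3.95; pH = 14.00 − 3.95 = 10.05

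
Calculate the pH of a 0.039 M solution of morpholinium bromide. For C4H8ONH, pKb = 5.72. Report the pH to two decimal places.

pH = 4.84

C4H8ONH2+ is the conjugate acid of the weak base C4H8ONH.
Kb = 10^(−5.72) = 1.91 × 10^-6
Ka = Kw/Kb = 1.0×10^-14 / 1.91 × 10^-6 = 5.24 × 10^-9
From the ICE table, Ka = [H+]²/(0.039 − [H+]) = 5.24 × 10^-9.
Assume [H+] ≪ 0.039: [H+] ≈ √(5.24 × 10^-9 × 0.039) = 1.43 × 10^-5 M
Check: 0.037% ionized — well under 5%, approximation valid.
pH = −log(1.43 × 10^-5) = 4.84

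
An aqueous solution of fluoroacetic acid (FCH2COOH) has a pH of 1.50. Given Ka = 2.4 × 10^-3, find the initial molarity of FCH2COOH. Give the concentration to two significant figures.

[H+] = 10^(-1.50) = 3.16 × 10^-2 M = x
Ka = x²/(C₀ − x) ⇒ C₀ = x + x²/Ka
C₀ = 3.16 × 10^-2 + (3.16 × 10^-2)²/(2.4 × 10^-3) = 4.48 × 10^-1 M

C₀ = 4.5 × 10^-1 M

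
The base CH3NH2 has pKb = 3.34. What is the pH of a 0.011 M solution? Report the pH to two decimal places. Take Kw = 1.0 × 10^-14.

CH3NH2 + H2O ⇌ CH3NH3+ + OH-
Kb = 10^(−3.34) = 4.57 × 10^-4
From the ICE table, Kb = [OH-]²/(0.011 − [OH-]) = 4.57 × 10^-4.
Here C₀/Kb ≈ 24.1, so the small-[OH-] approximation fails. Use the quadratic:
[OH-] = [−0.000457 + √(0.000457² + 2.01e-05)]/2 = 2.03 × 10^-3 M
pOH = −log(2.03 × 10^-3) = 2.69; pH = 14.00 − 2.69 = 11.31

pH = 11.31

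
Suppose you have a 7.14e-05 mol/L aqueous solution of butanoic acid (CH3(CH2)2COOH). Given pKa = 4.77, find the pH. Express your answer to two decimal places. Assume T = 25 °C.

pH = 4.56

CH3(CH2)2COOH ⇌ CH3(CH2)2COO- + H+
Ka = 10^(−4.77) = 1.70 × 10^-5
From the ICE table, Ka = [H+]²/(7.14e-05 − [H+]) = 1.70 × 10^-5.
[H+] is not negligible relative to C₀; solve [H+]² + 1.7e-05·[H+] − 1.21e-09 = 0.
[H+] = [−1.7e-05 + √(1.7e-05² + 4.86e-09)]/2 = 2.74 × 10^-5 M
pH = −log(2.74 × 10^-5) = 4.56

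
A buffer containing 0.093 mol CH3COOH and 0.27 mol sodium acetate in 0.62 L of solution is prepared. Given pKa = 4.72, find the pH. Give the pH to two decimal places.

Using pH = pKa + log([base]/[acid]) with [base]/[acid] = 0.27/0.093:
pH = 4.72 + (+0.463) = 5.18

pH = 5.18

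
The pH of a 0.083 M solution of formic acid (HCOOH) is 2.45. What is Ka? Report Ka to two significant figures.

[H+] = 10^(-2.45) = 3.55 × 10^-3 M
At equilibrium [HA] = 0.083 − 3.55 × 10^-3 = 7.95 × 10^-2 M
Ka = [H+][A-]/[HA] = (3.55 × 10^-3)² / 7.95 × 10^-2 = 1.6 × 10^-4

Ka = 1.6 × 10^-4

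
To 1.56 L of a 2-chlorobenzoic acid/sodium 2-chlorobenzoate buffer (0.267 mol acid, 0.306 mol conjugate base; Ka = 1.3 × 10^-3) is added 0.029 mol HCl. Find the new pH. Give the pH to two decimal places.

pH = 2.86

After neutralization: n(ClC6H4COOH) = 0.296 mol, n(ClC6H4COO-) = 0.277 mol.
pKa = −log(1.3 × 10^-3) = 2.886
pH = pKa + log(n_ClC6H4COO-/n_ClC6H4COOH) = 2.886 + log(0.277/0.296) = 2.886 + (-0.029)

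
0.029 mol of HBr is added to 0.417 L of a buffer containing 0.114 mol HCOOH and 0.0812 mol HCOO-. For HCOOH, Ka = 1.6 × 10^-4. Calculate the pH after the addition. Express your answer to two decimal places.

pH = 3.36

After neutralization: n(HCOOH) = 0.143 mol, n(HCOO-) = 0.0522 mol.
pKa = −log(1.6 × 10^-4) = 3.796
pH = pKa + log(n_HCOO-/n_HCOOH) = 3.796 + log(0.0522/0.143) = 3.796 + (-0.438)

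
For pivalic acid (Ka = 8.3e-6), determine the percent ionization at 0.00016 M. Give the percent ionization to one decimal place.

(CH3)3CCOOH ⇌ (CH3)3CCOO- + H+; let x = [H+] at equilibrium.
Ka = x²/(C₀ − x); solving the quadratic gives x = 3.25 × 10^-5 M.
Fraction ionized = 3.25 × 10^-5 / 0.00016 = 0.2031 → 20.3%

20.3%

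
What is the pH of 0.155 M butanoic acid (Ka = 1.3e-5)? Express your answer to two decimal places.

CH3(CH2)2COOH ⇌ CH3(CH2)2COO- + H+
From the ICE table, Ka = x²/(0.155 − x) = 1.3 × 10^-5.
Neglecting x in the denominator: x = √(1.3 × 10^-5 × 0.155) = 1.42 × 10^-3 M
(x/C₀ = 0.92% < 5%, so the approximation holds.)
pH = −log(1.42 × 10^-3) = 2.85

pH = 2.85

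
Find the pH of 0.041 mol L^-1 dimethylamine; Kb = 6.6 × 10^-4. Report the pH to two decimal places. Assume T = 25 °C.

pH = 11.69

(CH3)2NH + H2O ⇌ (CH3)2NH2+ + OH-
From the ICE table, Kb = x²/(0.041 − x) = 6.6 × 10^-4.
x is not negligible relative to C₀; solve x² + 0.00066·x − 2.71e-05 = 0.
x = [−0.00066 + √(0.00066² + 0.000108)]/2 = 4.88 × 10^-3 M
pOH = −log(4.88 × 10^-3) = 2.31; pH = 14.00 − 2.31 = 11.69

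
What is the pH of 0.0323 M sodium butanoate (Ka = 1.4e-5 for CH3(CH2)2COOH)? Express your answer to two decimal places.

pH = 8.68

CH3(CH2)2COO- is the conjugate base of the weak acid CH3(CH2)2COOH.
Kb = Kw/Ka = 1.0×10^-14 / 1.4 × 10^-5 = 7.14 × 10^-10
Kb = x²/(0.0323 − x) = 7.14 × 10^-10
Since Kb ≪ C₀, x ≈ √(Kb·C₀) = 4.80 × 10^-6 M.
(x/C₀ = 0.015% < 5%, so the approximation holds.)
pOH = 5.32, so pH = 14.00 − pOH = 8.68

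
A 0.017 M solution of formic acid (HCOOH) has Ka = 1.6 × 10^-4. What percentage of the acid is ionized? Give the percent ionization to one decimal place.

9.2%

HCOOH ⇌ HCOO- + H+; let x = [H+] at equilibrium.
Ka = x²/(C₀ − x); solving the quadratic gives x = 1.57 × 10^-3 M.
Fraction ionized = 1.57 × 10^-3 / 0.017 = 0.0924 → 9.2%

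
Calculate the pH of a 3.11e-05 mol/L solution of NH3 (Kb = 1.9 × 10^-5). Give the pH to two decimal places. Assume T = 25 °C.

pH = 9.22

NH3 + H2O ⇌ NH4+ + OH-
Kb = [OH-]²/(3.11e-05 − [OH-]) = 1.9 × 10^-5
[OH-] is not negligible relative to C₀; solve [OH-]² + 1.9e-05·[OH-] − 5.91e-10 = 0.
[OH-] = (−Kb + √(Kb² + 4·Kb·C₀))/2 = 1.66 × 10^-5 M
pOH = 4.78, so pH = 14.00 − pOH = 9.22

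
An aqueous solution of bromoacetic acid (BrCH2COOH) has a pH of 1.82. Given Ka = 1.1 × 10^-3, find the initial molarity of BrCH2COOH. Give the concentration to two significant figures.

[H+] = 10^(-1.82) = 1.51 × 10^-2 M = x
Ka = x²/(C₀ − x) ⇒ C₀ = x + x²/Ka
C₀ = 1.51 × 10^-2 + (1.51 × 10^-2)²/(1.1 × 10^-3) = 2.22 × 10^-1 M

C₀ = 2.2 × 10^-1 M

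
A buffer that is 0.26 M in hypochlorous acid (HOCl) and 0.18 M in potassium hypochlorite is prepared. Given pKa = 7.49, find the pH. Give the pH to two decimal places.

pH = pKa + log([A⁻]/[HA]) = 7.49 + log(0.18/0.26)
pH = 7.49 + (-0.160) = 7.33

pH = 7.33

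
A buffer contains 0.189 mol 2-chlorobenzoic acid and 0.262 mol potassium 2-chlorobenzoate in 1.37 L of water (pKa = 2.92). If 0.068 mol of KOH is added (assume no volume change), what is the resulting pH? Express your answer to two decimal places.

pH = 3.36

After neutralization: n(ClC6H4COOH) = 0.121 mol, n(ClC6H4COO-) = 0.33 mol.
pH = pKa + log([A⁻]/[HA]) = 2.92 + log(0.33/0.121) = 2.92 +0.436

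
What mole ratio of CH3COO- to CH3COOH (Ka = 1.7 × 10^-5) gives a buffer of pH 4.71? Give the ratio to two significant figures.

pKa = -log(1.7 × 10^-5) = 4.770
pH = pKa + log(r) ⇒ log(r) = 4.71 − 4.770 = -0.060
r = [CH3COO-]/[CH3COOH] = 10^(-0.060) = 0.871

ratio = 0.87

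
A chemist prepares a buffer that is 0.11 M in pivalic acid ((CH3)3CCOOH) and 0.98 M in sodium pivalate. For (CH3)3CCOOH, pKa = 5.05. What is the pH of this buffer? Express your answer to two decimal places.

Henderson–Hasselbalch: pH = pKa + log([(CH3)3CCOO-]/[(CH3)3CCOOH]) = 5.05 + log(0.98/0.11)
pH = 5.05 + (+0.950) = 6.00

pH = 6.00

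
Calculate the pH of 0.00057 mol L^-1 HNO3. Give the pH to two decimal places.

HNO3 is a strong acid and dissociates completely, so [H+] = 0.00057 M.
pH = -log(0.00057) = 3.24

pH = 3.24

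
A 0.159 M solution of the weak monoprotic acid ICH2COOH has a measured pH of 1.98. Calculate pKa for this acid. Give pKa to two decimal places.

[H+] = 10^(-1.98) = 1.05 × 10^-2 M
At equilibrium [HA] = 0.159 − 1.05 × 10^-2 = 1.48 × 10^-1 M
Ka = [H+][A-]/[HA] = (1.05 × 10^-2)² / 1.48 × 10^-1 = 7.45 × 10^-4
pKa = -log(7.45 × 10^-4) = 3.13

pKa = 3.13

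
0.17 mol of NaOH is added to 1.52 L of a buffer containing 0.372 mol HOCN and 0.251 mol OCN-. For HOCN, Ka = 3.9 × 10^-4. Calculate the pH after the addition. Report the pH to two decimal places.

pH = 3.73

After neutralization: n(HOCN) = 0.202 mol, n(OCN-) = 0.421 mol.
pKa = −log(3.9 × 10^-4) = 3.409
pH = pKa + log(n_OCN-/n_HOCN) = 3.409 + log(0.421/0.202) = 3.409 + (+0.319)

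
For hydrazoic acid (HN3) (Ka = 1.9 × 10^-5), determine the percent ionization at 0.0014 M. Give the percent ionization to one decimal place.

HN3 ⇌ N3- + H+; let x = [H+] at equilibrium.
Ka = x²/(C₀ − x); solving the quadratic gives x = 1.54 × 10^-4 M.
% ionization = x/C₀ × 100% = 1.54 × 10^-4/0.0014 × 100% = 11.0%

11.0%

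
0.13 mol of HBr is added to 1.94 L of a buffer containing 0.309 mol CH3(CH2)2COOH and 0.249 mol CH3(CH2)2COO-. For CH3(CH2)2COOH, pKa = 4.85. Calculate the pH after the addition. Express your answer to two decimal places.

pH = 4.28

Added H+ converts CH3(CH2)2COO- to CH3(CH2)2COOH: CH3(CH2)2COOH → 0.439 mol, CH3(CH2)2COO- → 0.119 mol.
pH = pKa + log(n_CH3(CH2)2COO-/n_CH3(CH2)2COOH) = 4.85 + log(0.119/0.439) = 4.85 + (-0.567)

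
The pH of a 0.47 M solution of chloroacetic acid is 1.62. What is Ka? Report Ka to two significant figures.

Ka = 1.3 × 10^-3

[H+] = 10^(-1.62) = 2.40 × 10^-2 M
At equilibrium [HA] = 0.47 − 2.40 × 10^-2 = 4.46 × 10^-1 M
Ka = [H+][A-]/[HA] = (2.40 × 10^-2)² / 4.46 × 10^-1 = 1.3 × 10^-3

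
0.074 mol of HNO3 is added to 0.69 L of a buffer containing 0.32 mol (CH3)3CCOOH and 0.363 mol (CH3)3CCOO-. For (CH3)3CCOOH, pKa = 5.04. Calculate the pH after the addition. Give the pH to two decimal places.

pH = 4.91

Added H+ converts (CH3)3CCOO- to (CH3)3CCOOH: (CH3)3CCOOH → 0.394 mol, (CH3)3CCOO- → 0.289 mol.
pH = pKa + log(n_(CH3)3CCOO-/n_(CH3)3CCOOH) = 5.04 + log(0.289/0.394) = 5.04 + (-0.135)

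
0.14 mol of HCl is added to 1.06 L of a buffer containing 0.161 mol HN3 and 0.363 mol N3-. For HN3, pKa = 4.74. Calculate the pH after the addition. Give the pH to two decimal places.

pH = 4.61

Added H+ converts N3- to HN3: HN3 → 0.301 mol, N3- → 0.223 mol.
Henderson–Hasselbalch with mole ratio 0.223/0.301: pH = 4.74 + (-0.130)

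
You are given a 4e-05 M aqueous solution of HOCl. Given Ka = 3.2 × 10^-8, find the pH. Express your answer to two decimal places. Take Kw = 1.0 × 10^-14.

pH = 5.95

HOCl ⇌ OCl- + H+
Ka = x²/(4e-05 − x) = 3.2 × 10^-8
Neglecting x in the denominator: x = √(3.2 × 10^-8 × 4e-05) = 1.13 × 10^-6 M
(x/C₀ = 2.8% < 5%, so the approximation holds.)
pH = −log(1.13 × 10^-6) = 5.95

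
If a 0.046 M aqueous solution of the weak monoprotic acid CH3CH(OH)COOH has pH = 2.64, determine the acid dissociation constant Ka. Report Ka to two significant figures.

[H+] = 10^(-2.64) = 2.29 × 10^-3 M
At equilibrium [HA] = 0.046 − 2.29 × 10^-3 = 4.37 × 10^-2 M
Ka = [H+][A-]/[HA] = (2.29 × 10^-3)² / 4.37 × 10^-2 = 1.2 × 10^-4

Ka = 1.2 × 10^-4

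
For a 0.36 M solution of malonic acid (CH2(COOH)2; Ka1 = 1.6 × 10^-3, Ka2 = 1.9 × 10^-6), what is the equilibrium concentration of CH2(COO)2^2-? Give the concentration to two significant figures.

First ionization gives [H+] ≈ [CH2(COOH)COO-] = 2.32 × 10^-2 M.
Second step: Ka2 = [H+][CH2(COO)2^2-]/[CH2(COOH)COO-] ≈ [CH2(COO)2^2-] (since [H+] ≈ [CH2(COOH)COO-]).
So [CH2(COO)2^2-] ≈ Ka2.

1.9 × 10^-6 M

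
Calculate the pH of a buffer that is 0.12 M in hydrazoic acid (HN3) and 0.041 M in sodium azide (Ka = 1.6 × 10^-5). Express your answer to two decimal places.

pKa = −log(1.6 × 10^-5) = 4.796
Using pH = pKa + log([base]/[acid]) with [base]/[acid] = 0.041/0.12:
pH = 4.796 + (-0.466) = 4.33

pH = 4.33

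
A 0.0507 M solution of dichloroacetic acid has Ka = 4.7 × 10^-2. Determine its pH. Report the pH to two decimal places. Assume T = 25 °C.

pH = 1.51

Cl2CHCOOH ⇌ Cl2CHCOO- + H+
Let x = [H+] at equilibrium. Ka = x²/(0.0507 − x).
The 5% rule fails; solving x² + Ka·x − Ka·C₀ = 0 exactly:
x = (−Ka + √(Ka² + 4·Ka·C₀))/2 = 3.07 × 10^-2 M
pH = −log(3.07 × 10^-2) = 1.51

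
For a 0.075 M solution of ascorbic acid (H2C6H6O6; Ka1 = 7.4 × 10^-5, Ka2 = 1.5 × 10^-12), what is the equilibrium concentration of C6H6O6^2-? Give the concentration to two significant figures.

First ionization gives [H+] ≈ [HC6H6O6-] = 2.36 × 10^-3 M.
Second step: Ka2 = [H+][C6H6O6^2-]/[HC6H6O6-] ≈ [C6H6O6^2-] (since [H+] ≈ [HC6H6O6-]).
So [C6H6O6^2-] ≈ Ka2.

1.5 × 10^-12 M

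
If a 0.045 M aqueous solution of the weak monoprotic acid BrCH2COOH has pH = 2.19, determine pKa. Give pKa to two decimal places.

[H+] = 10^(-2.19) = 6.46 × 10^-3 M
At equilibrium [HA] = 0.045 − 6.46 × 10^-3 = 3.85 × 10^-2 M
Ka = [H+][A-]/[HA] = (6.46 × 10^-3)² / 3.85 × 10^-2 = 1.08 × 10^-3
pKa = -log(1.08 × 10^-3) = 2.97

pKa = 2.97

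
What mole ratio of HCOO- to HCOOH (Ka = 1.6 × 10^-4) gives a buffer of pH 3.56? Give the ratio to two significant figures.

pKa = -log(1.6 × 10^-4) = 3.796
pH = pKa + log(r) ⇒ log(r) = 3.56 − 3.796 = -0.236
r = [HCOO-]/[HCOOH] = 10^(-0.236) = 0.581

ratio = 0.58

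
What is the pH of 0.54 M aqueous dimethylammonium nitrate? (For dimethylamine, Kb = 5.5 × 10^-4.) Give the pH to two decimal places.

(CH3)2NH2+ is the conjugate acid of the weak base (CH3)2NH.
Ka = Kw/Kb = 1.0×10^-14 / 5.5 × 10^-4 = 1.82 × 10^-11
Ka = x²/(0.54 − x) = 1.82 × 10^-11
Since Ka ≪ C₀, x ≈ √(Ka·C₀) = 3.13 × 10^-6 M.
(x/C₀ = 0.00058% < 5%, so the approximation holds.)
pH = −log[H+] = −log(3.13 × 10^-6) = 5.50

pH = 5.50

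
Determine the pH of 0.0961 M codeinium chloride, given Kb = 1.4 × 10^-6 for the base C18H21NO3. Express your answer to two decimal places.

pH = 4.58

C18H22NO3+ is the conjugate acid of the weak base C18H21NO3.
Ka = Kw/Kb = 1.0×10^-14 / 1.4 × 10^-6 = 7.14 × 10^-9
Ka = [H+]²/(0.0961 − [H+]) = 7.14 × 10^-9
Since Ka ≪ C₀, [H+] ≈ √(Ka·C₀) = 2.62 × 10^-5 M.
([H+]/C₀ = 0.027% < 5%, so the approximation holds.)
pH = −log(2.62 × 10^-5) = 4.58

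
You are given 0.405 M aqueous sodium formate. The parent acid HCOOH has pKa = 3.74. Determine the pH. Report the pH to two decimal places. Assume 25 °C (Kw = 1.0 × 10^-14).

HCOO- is the conjugate base of the weak acid HCOOH.
Ka = 10^(−3.74) = 1.82 × 10^-4
Kb = Kw/Ka = 1.0×10^-14 / 1.82 × 10^-4 = 5.49 × 10^-11
Kb = x²/(0.405 − x) = 5.49 × 10^-11
Since Kb ≪ C₀, x ≈ √(Kb·C₀) = 4.72 × 10^-6 M.
Check: 0.0012% ionized — well under 5%, approximation valid.
pOH = 5.33, so pH = 14.00 − pOH = 8.67

pH = 8.67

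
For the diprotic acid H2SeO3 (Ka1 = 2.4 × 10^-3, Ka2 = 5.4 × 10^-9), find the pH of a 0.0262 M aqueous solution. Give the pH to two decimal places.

pH = 2.17

Ka1 ≫ Ka2, so treat the first dissociation as the only significant source of H+.
Ka1 = x²/(0.0262 − x) = 2.4 × 10^-3
Solving the quadratic: x = (−Ka1 + √(Ka1² + 4·Ka1·C₀))/2 = 6.82 × 10^-3 M
pH = −log(6.82 × 10^-3) = 2.17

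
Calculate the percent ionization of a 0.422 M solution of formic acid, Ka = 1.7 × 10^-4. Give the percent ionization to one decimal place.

HCOOH ⇌ HCOO- + H+; let x = [H+] at equilibrium.
x ≈ √(Ka·C₀) = √(1.7 × 10^-4 × 0.422) = 8.47 × 10^-3 M
Fraction ionized = 8.47 × 10^-3 / 0.422 = 0.0201 → 2.0%

2.0%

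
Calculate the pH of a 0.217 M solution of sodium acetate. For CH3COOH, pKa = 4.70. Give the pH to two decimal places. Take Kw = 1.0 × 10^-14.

pH = 9.02

CH3COO- is the conjugate base of the weak acid CH3COOH.
Ka = 10^(−4.70) = 2.00 × 10^-5
Kb = Kw/Ka = 1.0×10^-14 / 2.00 × 10^-5 = 5.00 × 10^-10
From the ICE table, Kb = x²/(0.217 − x) = 5.00 × 10^-10.
Neglecting x in the denominator: x = √(5.00 × 10^-10 × 0.217) = 1.04 × 10^-5 M
pOH = 4.98, so pH = 14.00 − pOH = 9.02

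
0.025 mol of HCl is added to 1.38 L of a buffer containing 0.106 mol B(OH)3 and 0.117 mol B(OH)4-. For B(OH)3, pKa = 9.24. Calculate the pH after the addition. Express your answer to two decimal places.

After neutralization: n(B(OH)3) = 0.131 mol, n(B(OH)4-) = 0.092 mol.
Henderson–Hasselbalch with mole ratio 0.092/0.131: pH = 9.24 + (-0.153)

pH = 9.09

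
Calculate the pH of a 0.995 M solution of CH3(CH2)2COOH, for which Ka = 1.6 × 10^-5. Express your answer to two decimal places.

pH = 2.40

CH3(CH2)2COOH ⇌ CH3(CH2)2COO- + H+
From the ICE table, Ka = [H+]²/(0.995 − [H+]) = 1.6 × 10^-5.
Since Ka ≪ C₀, [H+] ≈ √(Ka·C₀) = 3.99 × 10^-3 M.
([H+]/C₀ = 0.4% < 5%, so the approximation holds.)
pH = −log[H+] = −log(3.99 × 10^-3) = 2.40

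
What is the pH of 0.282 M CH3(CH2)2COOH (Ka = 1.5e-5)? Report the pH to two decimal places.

CH3(CH2)2COOH ⇌ CH3(CH2)2COO- + H+
From the ICE table, Ka = [H+]²/(0.282 − [H+]) = 1.5 × 10^-5.
Since Ka ≪ C₀, [H+] ≈ √(Ka·C₀) = 2.06 × 10^-3 M.
pH = −log[H+] = −log(2.06 × 10^-3) = 2.69

pH = 2.69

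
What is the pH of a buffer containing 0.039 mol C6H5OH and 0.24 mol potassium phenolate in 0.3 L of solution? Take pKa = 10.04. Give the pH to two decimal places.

pH = 10.83

Henderson–Hasselbalch: pH = pKa + log([C6H5O-]/[C6H5OH]) = 10.04 + log(0.24/0.039)
pH = 10.04 + (+0.789) = 10.83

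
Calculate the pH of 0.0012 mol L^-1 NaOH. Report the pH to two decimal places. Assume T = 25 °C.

pH = 11.08

NaOH is a strong base; [OH-] = 0.0012 M.
pOH = -log(0.0012) = 2.92
pH = 14.00 - 2.92 = 11.08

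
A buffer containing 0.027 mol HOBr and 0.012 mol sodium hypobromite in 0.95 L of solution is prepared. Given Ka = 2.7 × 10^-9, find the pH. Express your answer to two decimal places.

pH = 8.22

pKa = −log(2.7 × 10^-9) = 8.569
Henderson–Hasselbalch: pH = pKa + log([OBr-]/[HOBr]) = 8.569 + log(0.012/0.027)
pH = 8.569 + (-0.352) = 8.22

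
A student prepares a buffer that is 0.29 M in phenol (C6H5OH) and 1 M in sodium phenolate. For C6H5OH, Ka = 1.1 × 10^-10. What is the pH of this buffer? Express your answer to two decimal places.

pKa = −log(1.1 × 10^-10) = 9.959
pH = pKa + log([A⁻]/[HA]) = 9.959 + log(1/0.29)
pH = 9.959 + (+0.538) = 10.50

pH = 10.50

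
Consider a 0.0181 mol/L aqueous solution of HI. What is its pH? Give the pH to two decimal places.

HI is a strong acid and dissociates completely, so [H+] = 0.0181 M.
pH = -log(0.0181) = 1.74

pH = 1.74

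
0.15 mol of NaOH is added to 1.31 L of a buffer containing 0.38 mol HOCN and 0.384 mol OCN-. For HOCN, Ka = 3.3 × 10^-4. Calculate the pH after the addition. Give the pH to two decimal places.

pH = 3.85

After neutralization: n(HOCN) = 0.23 mol, n(OCN-) = 0.534 mol.
pKa = −log(3.3 × 10^-4) = 3.481
pH = pKa + log(n_OCN-/n_HOCN) = 3.481 + log(0.534/0.23) = 3.481 + (+0.366)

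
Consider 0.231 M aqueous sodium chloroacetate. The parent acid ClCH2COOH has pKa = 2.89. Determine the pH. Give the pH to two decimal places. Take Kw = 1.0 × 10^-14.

pH = 8.13

ClCH2COO- is the conjugate base of the weak acid ClCH2COOH.
Ka = 10^(−2.89) = 1.29 × 10^-3
Kb = Kw/Ka = 1.0×10^-14 / 1.29 × 10^-3 = 7.75 × 10^-12
From the ICE table, Kb = [OH-]²/(0.231 − [OH-]) = 7.75 × 10^-12.
Since Kb ≪ C₀, [OH-] ≈ √(Kb·C₀) = 1.34 × 10^-6 M.
([OH-]/C₀ = 0.00058% < 5%, so the approximation holds.)
pOH = −log(1.34 × 10^-6) = 5.87; pH = 14.00 − 5.87 = 8.13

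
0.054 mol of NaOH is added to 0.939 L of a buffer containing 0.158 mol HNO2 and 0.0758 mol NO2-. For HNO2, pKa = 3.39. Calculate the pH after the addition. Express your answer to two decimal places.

OH- converts HNO2 to NO2-: HNO2 → 0.104 mol, NO2- → 0.13 mol.
pH = pKa + log(n_NO2-/n_HNO2) = 3.39 + log(0.13/0.104) = 3.39 + (+0.097)

pH = 3.49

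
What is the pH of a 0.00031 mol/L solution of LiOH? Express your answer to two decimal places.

LiOH is a strong base; [OH-] = 0.00031 M.
pOH = -log(0.00031) = 3.51
pH = 14.00 - 3.51 = 10.49

pH = 10.49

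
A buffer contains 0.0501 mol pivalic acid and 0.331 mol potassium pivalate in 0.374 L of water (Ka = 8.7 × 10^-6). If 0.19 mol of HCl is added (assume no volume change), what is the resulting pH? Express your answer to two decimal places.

Added H+ converts (CH3)3CCOO- to (CH3)3CCOOH: (CH3)3CCOOH → 0.24 mol, (CH3)3CCOO- → 0.141 mol.
pKa = −log(8.7 × 10^-6) = 5.060
pH = pKa + log(n_(CH3)3CCOO-/n_(CH3)3CCOOH) = 5.060 + log(0.141/0.24) = 5.060 + (-0.231)

pH = 4.83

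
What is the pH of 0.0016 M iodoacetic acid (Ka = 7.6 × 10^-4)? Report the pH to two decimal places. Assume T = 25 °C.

ICH2COOH ⇌ ICH2COO- + H+
Ka = [H+]²/(0.0016 − [H+]) = 7.6 × 10^-4
[H+] is not negligible relative to C₀; solve [H+]² + 0.00076·[H+] − 1.22e-06 = 0.
[H+] = (−Ka + √(Ka² + 4·Ka·C₀))/2 = 7.86 × 10^-4 M
pH = −log(7.86 × 10^-4) = 3.10

pH = 3.10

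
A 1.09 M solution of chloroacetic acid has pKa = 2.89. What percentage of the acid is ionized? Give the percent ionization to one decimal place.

3.4%

ClCH2COOH ⇌ ClCH2COO- + H+; let x = [H+] at equilibrium.
Ka = 10^(−2.89) = 1.29 × 10^-3
x ≈ √(Ka·C₀) = √(1.29 × 10^-3 × 1.09) = 3.75 × 10^-2 M
% ionization = x/C₀ × 100% = 3.75 × 10^-2/1.09 × 100% = 3.4%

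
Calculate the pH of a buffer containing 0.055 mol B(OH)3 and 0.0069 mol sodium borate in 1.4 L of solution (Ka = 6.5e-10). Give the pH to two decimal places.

pH = 8.29

pKa = −log(6.5 × 10^-10) = 9.187
Using pH = pKa + log([base]/[acid]) with [base]/[acid] = 0.0069/0.055:
pH = 9.187 + (-0.902) = 8.29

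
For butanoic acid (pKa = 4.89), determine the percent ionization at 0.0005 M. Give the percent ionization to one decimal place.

CH3(CH2)2COOH ⇌ CH3(CH2)2COO- + H+; let x = [H+] at equilibrium.
Ka = 10^(−4.89) = 1.29 × 10^-5
Solve x² + 1.29e-05x − 6.45e-09 = 0 → x = 7.41 × 10^-5 M
% ionization = x/C₀ × 100% = 7.41 × 10^-5/0.0005 × 100% = 14.8%

14.8%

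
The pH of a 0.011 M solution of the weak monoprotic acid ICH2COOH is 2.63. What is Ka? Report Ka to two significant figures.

Ka = 6.3 × 10^-4

[H+] = 10^(-2.63) = 2.34 × 10^-3 M
At equilibrium [HA] = 0.011 − 2.34 × 10^-3 = 8.66 × 10^-3 M
Ka = [H+][A-]/[HA] = (2.34 × 10^-3)² / 8.66 × 10^-3 = 6.3 × 10^-4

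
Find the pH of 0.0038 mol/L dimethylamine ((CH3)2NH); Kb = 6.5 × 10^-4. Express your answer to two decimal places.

pH = 11.11

(CH3)2NH + H2O ⇌ (CH3)2NH2+ + OH-
From the ICE table, Kb = [OH-]²/(0.0038 − [OH-]) = 6.5 × 10^-4.
Here C₀/Kb ≈ 5.85, so the small-[OH-] approximation fails. Use the quadratic:
[OH-] = (−Kb + √(Kb² + 4·Kb·C₀))/2 = 1.28 × 10^-3 M
pOH = −log(1.28 × 10^-3) = 2.89; pH = 14.00 − 2.89 = 11.11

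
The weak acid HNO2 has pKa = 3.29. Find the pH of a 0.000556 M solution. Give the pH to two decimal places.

pH = 3.47

HNO2 ⇌ NO2- + H+
Ka = 10^(−3.29) = 5.13 × 10^-4
Ka = x²/(0.000556 − x) = 5.13 × 10^-4
Here C₀/Ka ≈ 1.08, so the small-x approximation fails. Use the quadratic:
x = (−Ka + √(Ka² + 4·Ka·C₀))/2 = 3.36 × 10^-4 M
pH = −log(3.36 × 10^-4) = 3.47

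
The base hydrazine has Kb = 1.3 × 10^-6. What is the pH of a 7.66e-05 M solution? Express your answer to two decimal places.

pH = 8.97

N2H4 + H2O ⇌ N2H5+ + OH-
From the ICE table, Kb = x²/(7.66e-05 − x) = 1.3 × 10^-6.
Here C₀/Kb ≈ 58.9, so the small-x approximation fails. Use the quadratic:
x = (−Kb + √(Kb² + 4·Kb·C₀))/2 = 9.35 × 10^-6 M
pOH = 5.03, so pH = 14.00 − pOH = 8.97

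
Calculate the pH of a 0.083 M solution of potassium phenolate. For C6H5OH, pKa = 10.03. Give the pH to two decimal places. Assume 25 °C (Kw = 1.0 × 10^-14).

pH = 11.47

C6H5O- is the conjugate base of the weak acid C6H5OH.
Ka = 10^(−10.03) = 9.33 × 10^-11
Kb = Kw/Ka = 1.0×10^-14 / 9.33 × 10^-11 = 1.07 × 10^-4
Kb = [OH-]²/(0.083 − [OH-]) = 1.07 × 10^-4
Assume [OH-] ≪ 0.083: [OH-] ≈ √(1.07 × 10^-4 × 0.083) = 2.98 × 10^-3 M
([OH-]/C₀ = 3.6% < 5%, so the approximation holds.)
pOH = 2.53, so pH = 14.00 − pOH = 11.47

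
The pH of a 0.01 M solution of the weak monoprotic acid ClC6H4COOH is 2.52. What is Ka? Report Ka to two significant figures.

Ka = 1.3 × 10^-3

[H+] = 10^(-2.52) = 3.02 × 10^-3 M
At equilibrium [HA] = 0.01 − 3.02 × 10^-3 = 6.98 × 10^-3 M
Ka = [H+][A-]/[HA] = (3.02 × 10^-3)² / 6.98 × 10^-3 = 1.3 × 10^-3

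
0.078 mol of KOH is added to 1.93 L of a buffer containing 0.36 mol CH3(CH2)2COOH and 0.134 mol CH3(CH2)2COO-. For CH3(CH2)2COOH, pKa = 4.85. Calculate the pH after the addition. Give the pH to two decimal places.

pH = 4.73

After neutralization: n(CH3(CH2)2COOH) = 0.282 mol, n(CH3(CH2)2COO-) = 0.212 mol.
pH = pKa + log([A⁻]/[HA]) = 4.85 + log(0.212/0.282) = 4.85 -0.124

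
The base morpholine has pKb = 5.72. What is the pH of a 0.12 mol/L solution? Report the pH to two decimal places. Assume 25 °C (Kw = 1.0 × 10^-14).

pH = 10.68

C4H8ONH + H2O ⇌ C4H8ONH2+ + OH-
Kb = 10^(−5.72) = 1.91 × 10^-6
Kb = x²/(0.12 − x) = 1.91 × 10^-6
Assume x ≪ 0.12: x ≈ √(1.91 × 10^-6 × 0.12) = 4.79 × 10^-4 M
Check: 0.4% ionized — well under 5%, approximation valid.
pOH = −log(4.79 × 10^-4) = 3.32; pH = 14.00 − 3.32 = 10.68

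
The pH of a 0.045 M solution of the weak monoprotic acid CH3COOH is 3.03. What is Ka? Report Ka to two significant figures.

Ka = 2.0 × 10^-5

[H+] = 10^(-3.03) = 9.33 × 10^-4 M
At equilibrium [HA] = 0.045 − 9.33 × 10^-4 = 4.41 × 10^-2 M
Ka = [H+][A-]/[HA] = (9.33 × 10^-4)² / 4.41 × 10^-2 = 2.0 × 10^-5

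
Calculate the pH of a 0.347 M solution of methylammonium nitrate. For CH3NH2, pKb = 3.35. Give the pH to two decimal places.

pH = 5.55

CH3NH3+ is the conjugate acid of the weak base CH3NH2.
Kb = 10^(−3.35) = 4.47 × 10^-4
Ka = Kw/Kb = 1.0×10^-14 / 4.47 × 10^-4 = 2.24 × 10^-11
From the ICE table, Ka = [H+]²/(0.347 − [H+]) = 2.24 × 10^-11.
Assume [H+] ≪ 0.347: [H+] ≈ √(2.24 × 10^-11 × 0.347) = 2.79 × 10^-6 M
([H+]/C₀ = 0.0008% < 5%, so the approximation holds.)
pH = −log[H+] = −log(2.79 × 10^-6) = 5.55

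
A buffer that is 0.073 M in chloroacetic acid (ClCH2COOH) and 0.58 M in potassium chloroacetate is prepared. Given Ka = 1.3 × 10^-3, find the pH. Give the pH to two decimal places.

pH = 3.79

pKa = −log(1.3 × 10^-3) = 2.886
pH = pKa + log([A⁻]/[HA]) = 2.886 + log(0.58/0.073)
pH = 2.886 + (+0.900) = 3.79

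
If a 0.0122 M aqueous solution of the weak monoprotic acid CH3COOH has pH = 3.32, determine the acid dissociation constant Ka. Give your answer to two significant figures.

Ka = 2.0 × 10^-5

[H+] = 10^(-3.32) = 4.79 × 10^-4 M
At equilibrium [HA] = 0.0122 − 4.79 × 10^-4 = 1.17 × 10^-2 M
Ka = [H+][A-]/[HA] = (4.79 × 10^-4)² / 1.17 × 10^-2 = 2.0 × 10^-5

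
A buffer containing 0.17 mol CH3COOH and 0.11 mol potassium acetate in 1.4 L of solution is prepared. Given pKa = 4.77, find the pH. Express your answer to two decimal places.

pH = pKa + log([A⁻]/[HA]) = 4.77 + log(0.11/0.17)
pH = 4.77 + (-0.189) = 4.58

pH = 4.58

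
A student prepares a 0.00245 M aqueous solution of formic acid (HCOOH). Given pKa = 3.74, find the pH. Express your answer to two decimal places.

pH = 3.23

HCOOH ⇌ HCOO- + H+
Ka = 10^(−3.74) = 1.82 × 10^-4
From the ICE table, Ka = [H+]²/(0.00245 − [H+]) = 1.82 × 10^-4.
[H+] is not negligible relative to C₀; solve [H+]² + 0.000182·[H+] − 4.46e-07 = 0.
[H+] = (−Ka + √(Ka² + 4·Ka·C₀))/2 = 5.83 × 10^-4 M
pH = −log[H+] = −log(5.83 × 10^-4) = 3.23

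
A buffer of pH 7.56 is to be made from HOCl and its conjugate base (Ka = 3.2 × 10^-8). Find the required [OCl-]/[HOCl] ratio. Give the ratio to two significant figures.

ratio = 1.2

pKa = -log(3.2 × 10^-8) = 7.495
pH = pKa + log(r) ⇒ log(r) = 7.56 − 7.495 = +0.065
r = [OCl-]/[HOCl] = 10^(+0.065) = 1.16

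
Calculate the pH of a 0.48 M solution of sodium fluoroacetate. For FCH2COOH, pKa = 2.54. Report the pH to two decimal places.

pH = 8.11

FCH2COO- is the conjugate base of the weak acid FCH2COOH.
Ka = 10^(−2.54) = 2.88 × 10^-3
Kb = Kw/Ka = 1.0×10^-14 / 2.88 × 10^-3 = 3.47 × 10^-12
From the ICE table, Kb = [OH-]²/(0.48 − [OH-]) = 3.47 × 10^-12.
Since Kb ≪ C₀, [OH-] ≈ √(Kb·C₀) = 1.29 × 10^-6 M.
Check: 0.00027% ionized — well under 5%, approximation valid.
pOH = −log(1.29 × 10^-6) = 5.89; pH = 14.00 − 5.89 = 8.11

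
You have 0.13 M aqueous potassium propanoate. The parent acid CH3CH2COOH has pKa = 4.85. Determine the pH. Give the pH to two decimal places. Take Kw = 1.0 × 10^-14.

pH = 8.98

CH3CH2COO- is the conjugate base of the weak acid CH3CH2COOH.
Ka = 10^(−4.85) = 1.41 × 10^-5
Kb = Kw/Ka = 1.0×10^-14 / 1.41 × 10^-5 = 7.09 × 10^-10
From the ICE table, Kb = x²/(0.13 − x) = 7.09 × 10^-10.
Neglecting x in the denominator: x = √(7.09 × 10^-10 × 0.13) = 9.60 × 10^-6 M
(x/C₀ = 0.0074% < 5%, so the approximation holds.)
pOH = 5.02, so pH = 14.00 − pOH = 8.98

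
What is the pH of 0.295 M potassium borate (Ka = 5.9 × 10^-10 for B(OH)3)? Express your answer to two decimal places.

B(OH)4- is the conjugate base of the weak acid B(OH)3.
Kb = Kw/Ka = 1.0×10^-14 / 5.9 × 10^-10 = 1.69 × 10^-5
From the ICE table, Kb = [OH-]²/(0.295 − [OH-]) = 1.69 × 10^-5.
Since Kb ≪ C₀, [OH-] ≈ √(Kb·C₀) = 2.23 × 10^-3 M.
pOH = 2.65, so pH = 14.00 − pOH = 11.35

pH = 11.35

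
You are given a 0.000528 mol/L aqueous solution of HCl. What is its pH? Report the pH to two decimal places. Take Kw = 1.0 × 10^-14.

HCl is a strong acid and dissociates completely, so [H+] = 0.000528 M.
pH = -log(0.000528) = 3.28

pH = 3.28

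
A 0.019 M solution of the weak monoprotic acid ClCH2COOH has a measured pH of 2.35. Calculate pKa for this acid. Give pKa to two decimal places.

[H+] = 10^(-2.35) = 4.47 × 10^-3 M
At equilibrium [HA] = 0.019 − 4.47 × 10^-3 = 1.45 × 10^-2 M
Ka = [H+][A-]/[HA] = (4.47 × 10^-3)² / 1.45 × 10^-2 = 1.38 × 10^-3
pKa = -log(1.38 × 10^-3) = 2.86

pKa = 2.86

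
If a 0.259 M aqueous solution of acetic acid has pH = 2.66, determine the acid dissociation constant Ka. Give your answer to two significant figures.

[H+] = 10^(-2.66) = 2.19 × 10^-3 M
At equilibrium [HA] = 0.259 − 2.19 × 10^-3 = 2.57 × 10^-1 M
Ka = [H+][A-]/[HA] = (2.19 × 10^-3)² / 2.57 × 10^-1 = 1.9 × 10^-5

Ka = 1.9 × 10^-5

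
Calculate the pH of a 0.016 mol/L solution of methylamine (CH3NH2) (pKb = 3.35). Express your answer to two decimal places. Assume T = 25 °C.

pH = 11.39

CH3NH2 + H2O ⇌ CH3NH3+ + OH-
Kb = 10^(−3.35) = 4.47 × 10^-4
Kb = [OH-]²/(0.016 − [OH-]) = 4.47 × 10^-4
Here C₀/Kb ≈ 35.8, so the small-[OH-] approximation fails. Use the quadratic:
[OH-] = [−0.000447 + √(0.000447² + 2.86e-05)]/2 = 2.46 × 10^-3 M
pOH = 2.61, so pH = 14.00 − pOH = 11.39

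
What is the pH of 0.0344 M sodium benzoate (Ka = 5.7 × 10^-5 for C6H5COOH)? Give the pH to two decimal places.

C6H5COO- is the conjugate base of the weak acid C6H5COOH.
Kb = Kw/Ka = 1.0×10^-14 / 5.7 × 10^-5 = 1.75 × 10^-10
From the ICE table, Kb = x²/(0.0344 − x) = 1.75 × 10^-10.
Neglecting x in the denominator: x = √(1.75 × 10^-10 × 0.0344) = 2.45 × 10^-6 M
Check: 0.0071% ionized — well under 5%, approximation valid.
pOH = −log(2.45 × 10^-6) = 5.61; pH = 14.00 − 5.61 = 8.39

pH = 8.39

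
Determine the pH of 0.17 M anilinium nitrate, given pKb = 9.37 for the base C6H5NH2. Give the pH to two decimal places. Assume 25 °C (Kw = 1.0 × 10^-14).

C6H5NH3+ is the conjugate acid of the weak base C6H5NH2.
Kb = 10^(−9.37) = 4.27 × 10^-10
Ka = Kw/Kb = 1.0×10^-14 / 4.27 × 10^-10 = 2.34 × 10^-5
From the ICE table, Ka = [H+]²/(0.17 − [H+]) = 2.34 × 10^-5.
Assume [H+] ≪ 0.17: [H+] ≈ √(2.34 × 10^-5 × 0.17) = 1.99 × 10^-3 M
pH = −log[H+] = −log(1.99 × 10^-3) = 2.70

pH = 2.70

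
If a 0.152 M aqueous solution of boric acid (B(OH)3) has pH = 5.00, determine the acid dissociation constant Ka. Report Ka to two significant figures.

Ka = 6.6 × 10^-10

[H+] = 10^(-5.00) = 1.00 × 10^-5 M
At equilibrium [HA] = 0.152 − 1.00 × 10^-5 = 1.52 × 10^-1 M
Ka = [H+][A-]/[HA] = (1.00 × 10^-5)² / 1.52 × 10^-1 = 6.6 × 10^-10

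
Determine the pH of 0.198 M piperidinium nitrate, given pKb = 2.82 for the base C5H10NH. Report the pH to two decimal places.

pH = 5.94

C5H10NH2+ is the conjugate acid of the weak base C5H10NH.
Kb = 10^(−2.82) = 1.51 × 10^-3
Ka = Kw/Kb = 1.0×10^-14 / 1.51 × 10^-3 = 6.62 × 10^-12
Let x = [H+] at equilibrium. Ka = x²/(0.198 − x).
Neglecting x in the denominator: x = √(6.62 × 10^-12 × 0.198) = 1.14 × 10^-6 M
Check: 0.00058% ionized — well under 5%, approximation valid.
pH = −log[H+] = −log(1.14 × 10^-6) = 5.94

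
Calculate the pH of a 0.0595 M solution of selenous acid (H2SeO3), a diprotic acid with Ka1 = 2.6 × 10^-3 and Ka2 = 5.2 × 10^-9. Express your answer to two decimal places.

pH = 1.95

Ka1 ≫ Ka2, so treat the first dissociation as the only significant source of H+.
Ka1 = x²/(0.0595 − x) = 2.6 × 10^-3
Solving the quadratic: x = (−Ka1 + √(Ka1² + 4·Ka1·C₀))/2 = 1.12 × 10^-2 M
pH = −log(1.12 × 10^-2) = 1.95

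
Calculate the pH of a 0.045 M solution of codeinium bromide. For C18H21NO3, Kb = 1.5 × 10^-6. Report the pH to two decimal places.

pH = 4.76

C18H22NO3+ is the conjugate acid of the weak base C18H21NO3.
Ka = Kw/Kb = 1.0×10^-14 / 1.5 × 10^-6 = 6.67 × 10^-9
From the ICE table, Ka = x²/(0.045 − x) = 6.67 × 10^-9.
Neglecting x in the denominator: x = √(6.67 × 10^-9 × 0.045) = 1.73 × 10^-5 M
Check: 0.038% ionized — well under 5%, approximation valid.
pH = −log(1.73 × 10^-5) = 4.76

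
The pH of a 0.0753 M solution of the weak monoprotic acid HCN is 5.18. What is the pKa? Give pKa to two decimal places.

[H+] = 10^(-5.18) = 6.61 × 10^-6 M
At equilibrium [HA] = 0.0753 − 6.61 × 10^-6 = 7.53 × 10^-2 M
Ka = [H+][A-]/[HA] = (6.61 × 10^-6)² / 7.53 × 10^-2 = 5.80 × 10^-10
pKa = -log(5.80 × 10^-10) = 9.24

pKa = 9.24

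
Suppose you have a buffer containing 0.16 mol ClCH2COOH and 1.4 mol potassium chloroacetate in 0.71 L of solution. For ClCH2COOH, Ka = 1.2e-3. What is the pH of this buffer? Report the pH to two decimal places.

pKa = −log(1.2 × 10^-3) = 2.921
Henderson–Hasselbalch: pH = pKa + log([ClCH2COO-]/[ClCH2COOH]) = 2.921 + log(1.4/0.16)
pH = 2.921 + (+0.942) = 3.86

pH = 3.86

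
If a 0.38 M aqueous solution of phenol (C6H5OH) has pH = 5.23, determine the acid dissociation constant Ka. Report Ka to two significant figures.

[H+] = 10^(-5.23) = 5.89 × 10^-6 M
At equilibrium [HA] = 0.38 − 5.89 × 10^-6 = 3.80 × 10^-1 M
Ka = [H+][A-]/[HA] = (5.89 × 10^-6)² / 3.80 × 10^-1 = 9.1 × 10^-11

Ka = 9.1 × 10^-11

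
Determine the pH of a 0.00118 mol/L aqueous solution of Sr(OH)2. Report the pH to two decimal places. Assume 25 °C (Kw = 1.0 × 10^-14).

pH = 11.37

Sr(OH)2 is a strong base (each formula unit releases 2 OH-); [OH-] = 0.00236 M.
pOH = -log(0.00236) = 2.63
pH = 14.00 - 2.63 = 11.37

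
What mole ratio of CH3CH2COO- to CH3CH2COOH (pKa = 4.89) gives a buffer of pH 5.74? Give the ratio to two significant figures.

pH = pKa + log(r) ⇒ log(r) = 5.74 − 4.89 = +0.85
r = [CH3CH2COO-]/[CH3CH2COOH] = 10^(+0.85) = 7.08

ratio = 7.1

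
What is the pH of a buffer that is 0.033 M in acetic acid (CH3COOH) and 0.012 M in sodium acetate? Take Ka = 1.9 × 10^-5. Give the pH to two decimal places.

pKa = −log(1.9 × 10^-5) = 4.721
Henderson–Hasselbalch: pH = pKa + log([CH3COO-]/[CH3COOH]) = 4.721 + log(0.012/0.033)
pH = 4.721 + (-0.439) = 4.28

pH = 4.28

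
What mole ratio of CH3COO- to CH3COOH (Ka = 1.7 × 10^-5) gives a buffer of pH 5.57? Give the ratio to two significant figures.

pKa = -log(1.7 × 10^-5) = 4.770
pH = pKa + log(r) ⇒ log(r) = 5.57 − 4.770 = +0.800
r = [CH3COO-]/[CH3COOH] = 10^(+0.800) = 6.31

ratio = 6.3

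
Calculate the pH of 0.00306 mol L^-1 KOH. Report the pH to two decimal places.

pH = 11.49

KOH is a strong base; [OH-] = 0.00306 M.
pOH = -log(0.00306) = 2.51
pH = 14.00 - 2.51 = 11.49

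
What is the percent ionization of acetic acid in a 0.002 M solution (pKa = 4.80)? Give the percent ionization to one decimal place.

8.5%

CH3COOH ⇌ CH3COO- + H+; let x = [H+] at equilibrium.
Ka = 10^(−4.80) = 1.58 × 10^-5
Ka = x²/(C₀ − x); solving the quadratic gives x = 1.70 × 10^-4 M.
Fraction ionized = 1.70 × 10^-4 / 0.002 = 0.0850 → 8.5%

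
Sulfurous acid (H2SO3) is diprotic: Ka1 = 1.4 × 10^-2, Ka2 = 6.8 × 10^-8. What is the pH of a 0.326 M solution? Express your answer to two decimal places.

pH = 1.22

Since Ka1 ≫ Ka2, the first ionization dominates [H+].
Ka1 = x²/(0.326 − x) = 1.4 × 10^-2
Solving the quadratic: x = (−Ka1 + √(Ka1² + 4·Ka1·C₀))/2 = 6.09 × 10^-2 M
pH = −log(6.09 × 10^-2) = 1.22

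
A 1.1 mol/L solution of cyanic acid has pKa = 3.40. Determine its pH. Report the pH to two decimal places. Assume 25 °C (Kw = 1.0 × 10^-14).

HOCN ⇌ OCN- + H+
Ka = 10^(−3.40) = 3.98 × 10^-4
Ka = [H+]²/(1.1 − [H+]) = 3.98 × 10^-4
Assume [H+] ≪ 1.1: [H+] ≈ √(3.98 × 10^-4 × 1.1) = 2.09 × 10^-2 M
pH = −log[H+] = −log(2.09 × 10^-2) = 1.68

pH = 1.68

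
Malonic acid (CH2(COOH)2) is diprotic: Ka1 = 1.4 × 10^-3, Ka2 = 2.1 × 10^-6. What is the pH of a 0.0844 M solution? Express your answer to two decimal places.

pH = 1.99

Since Ka1 ≫ Ka2, the first ionization dominates [H+].
Ka1 = x²/(0.0844 − x) = 1.4 × 10^-3
Solving the quadratic: x = (−Ka1 + √(Ka1² + 4·Ka1·C₀))/2 = 1.02 × 10^-2 M
pH = −log(1.02 × 10^-2) = 1.99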